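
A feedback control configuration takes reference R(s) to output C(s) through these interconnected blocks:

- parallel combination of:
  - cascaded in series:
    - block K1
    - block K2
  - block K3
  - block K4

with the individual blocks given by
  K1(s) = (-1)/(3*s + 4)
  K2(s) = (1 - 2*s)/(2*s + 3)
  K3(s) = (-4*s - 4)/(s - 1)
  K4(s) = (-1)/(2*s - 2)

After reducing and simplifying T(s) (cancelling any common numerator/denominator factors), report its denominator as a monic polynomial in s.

First reduce the diagram to T(s).

[1] series reduction of K1, K2, giving (2*s - 1)/(6*s^2 + 17*s + 12)
[2] reduce the parallel group (K1*K2), K3, K4, giving (-48*s^3 - 186*s^2 - 255*s - 106)/(12*s^3 + 22*s^2 - 10*s - 24)
That last expression is T(s), already simplified. Scaling its denominator by 1/12 (the reciprocal of the leading coefficient) yields the monic denominator.

Answer: s^3 + 11*s^2/6 - 5*s/6 - 2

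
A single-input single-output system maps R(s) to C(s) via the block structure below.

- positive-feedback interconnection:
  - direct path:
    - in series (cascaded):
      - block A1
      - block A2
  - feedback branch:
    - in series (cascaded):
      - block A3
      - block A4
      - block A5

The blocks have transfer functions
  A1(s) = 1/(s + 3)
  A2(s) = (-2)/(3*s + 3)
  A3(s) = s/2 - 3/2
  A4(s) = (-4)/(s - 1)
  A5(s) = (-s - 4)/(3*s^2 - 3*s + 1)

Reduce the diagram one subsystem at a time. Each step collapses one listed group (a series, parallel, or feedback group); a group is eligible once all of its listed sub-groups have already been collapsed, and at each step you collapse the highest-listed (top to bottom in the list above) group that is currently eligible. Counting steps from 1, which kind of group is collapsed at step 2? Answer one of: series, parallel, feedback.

The answer is series.

Reasoning:
Step 1. series reduction of A1, A2
Step 2. multiply A3, A4, A5 (series)
Step 3. feedback reduction of (A1*A2), (A3*A4*A5)
Step 2: series.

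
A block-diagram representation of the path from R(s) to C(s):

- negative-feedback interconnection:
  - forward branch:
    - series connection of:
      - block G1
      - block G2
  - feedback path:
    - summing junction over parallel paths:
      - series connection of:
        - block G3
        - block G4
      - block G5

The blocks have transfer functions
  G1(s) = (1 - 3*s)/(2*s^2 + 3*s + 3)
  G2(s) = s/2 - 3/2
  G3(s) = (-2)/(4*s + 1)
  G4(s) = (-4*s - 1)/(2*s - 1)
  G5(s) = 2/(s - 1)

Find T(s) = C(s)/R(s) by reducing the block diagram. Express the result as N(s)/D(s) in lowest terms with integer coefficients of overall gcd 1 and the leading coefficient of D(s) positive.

First reduce the diagram to T(s).

Step 1. cascade G1, G2; result (-3*s^2 + 10*s - 3)/(4*s^2 + 6*s + 6)
Step 2. multiply G3, G4 (series); result 2/(2*s - 1)
Step 3. add (G3*G4), G5 (parallel); result (6*s - 4)/(2*s^2 - 3*s + 1)
Step 4. feedback reduction of (G1*G2), ((G3*G4)+G5), giving the overall T(s)

Answer: (-6*s^4 + 29*s^3 - 39*s^2 + 19*s - 3)/(8*s^4 - 18*s^3 + 70*s^2 - 70*s + 18)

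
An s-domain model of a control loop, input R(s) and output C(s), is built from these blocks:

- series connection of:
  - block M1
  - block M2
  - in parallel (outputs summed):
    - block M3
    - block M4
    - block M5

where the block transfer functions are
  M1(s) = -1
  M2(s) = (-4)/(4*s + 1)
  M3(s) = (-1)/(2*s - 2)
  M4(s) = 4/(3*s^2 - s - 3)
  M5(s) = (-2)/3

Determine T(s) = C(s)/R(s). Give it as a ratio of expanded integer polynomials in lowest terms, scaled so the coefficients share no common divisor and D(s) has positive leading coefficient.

Step 1 - parallel reduction of M3, M4, M5 -> (-12*s^3 + 7*s^2 + 35*s - 27)/(18*s^3 - 24*s^2 - 12*s + 18)
Step 2 - cascade M1, M2, (M3+M4+M5), giving the overall T(s)

Hence the answer: (-24*s^3 + 14*s^2 + 70*s - 54)/(36*s^4 - 39*s^3 - 36*s^2 + 30*s + 9)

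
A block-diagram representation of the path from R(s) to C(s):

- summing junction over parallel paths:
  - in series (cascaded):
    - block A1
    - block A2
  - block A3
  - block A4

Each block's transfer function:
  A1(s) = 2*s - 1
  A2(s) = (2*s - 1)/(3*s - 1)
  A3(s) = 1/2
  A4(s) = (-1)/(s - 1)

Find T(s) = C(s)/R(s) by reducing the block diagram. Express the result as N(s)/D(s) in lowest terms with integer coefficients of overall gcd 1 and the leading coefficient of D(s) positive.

[1] multiply A1, A2 (series) -> (4*s^2 - 4*s + 1)/(3*s - 1)
[2] sum the parallel branches (A1*A2), A3, A4; the result is T(s) itself (integer coefficients, no common factor, positive leading denominator coefficient)

Answer: (8*s^3 - 13*s^2 + 1)/(6*s^2 - 8*s + 2)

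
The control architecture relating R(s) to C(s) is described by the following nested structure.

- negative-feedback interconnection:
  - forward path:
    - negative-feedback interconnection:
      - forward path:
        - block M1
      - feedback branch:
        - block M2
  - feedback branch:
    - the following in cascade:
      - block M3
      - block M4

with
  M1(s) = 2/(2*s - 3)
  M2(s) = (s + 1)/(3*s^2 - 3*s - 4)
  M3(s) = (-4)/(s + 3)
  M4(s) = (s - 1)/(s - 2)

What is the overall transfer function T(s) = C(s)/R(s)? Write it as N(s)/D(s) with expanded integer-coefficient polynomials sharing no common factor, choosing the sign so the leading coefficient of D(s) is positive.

Step 1. reduce the feedback loop with forward M1 and return M2 gives (6*s^2 - 6*s - 8)/(6*s^3 - 15*s^2 + 3*s + 14)
Step 2. series reduction of M3, M4 gives (4 - 4*s)/(s^2 + s - 6)
Step 3. collapse the loop ([M1/(1+M1*M2)] forward, (M3*M4) return) - this is the overall T(s), already in the required normalized form

Hence the answer: (6*s^4 - 50*s^2 + 28*s + 48)/(6*s^5 - 9*s^4 - 72*s^3 + 155*s^2 + 4*s - 116)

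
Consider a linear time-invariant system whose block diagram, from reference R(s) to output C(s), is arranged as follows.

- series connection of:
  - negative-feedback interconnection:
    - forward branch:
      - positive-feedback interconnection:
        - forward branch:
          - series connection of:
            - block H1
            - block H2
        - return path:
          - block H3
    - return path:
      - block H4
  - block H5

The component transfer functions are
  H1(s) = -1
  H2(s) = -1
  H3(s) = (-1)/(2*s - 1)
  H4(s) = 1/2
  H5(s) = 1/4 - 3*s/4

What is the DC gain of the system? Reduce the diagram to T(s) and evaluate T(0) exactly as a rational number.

(1) cascade H1, H2 = 1
(2) reduce the feedback loop with forward (H1*H2) and return H3 = (2*s - 1)/(2*s)
(3) feedback reduction of [(H1*H2)/(1-(H1*H2)*H3)], H4 = (4*s - 2)/(6*s - 1)
(4) series reduction of [[(H1*H2)/(1-(H1*H2)*H3)]/(1+[(H1*H2)/(1-(H1*H2)*H3)]*H4)], H5 = (-6*s^2 + 5*s - 1)/(12*s - 2)
DC gain: substitute s = 0 into T(s) from step 4: T(0) = -1/(-2) = 1/2.

Answer: 1/2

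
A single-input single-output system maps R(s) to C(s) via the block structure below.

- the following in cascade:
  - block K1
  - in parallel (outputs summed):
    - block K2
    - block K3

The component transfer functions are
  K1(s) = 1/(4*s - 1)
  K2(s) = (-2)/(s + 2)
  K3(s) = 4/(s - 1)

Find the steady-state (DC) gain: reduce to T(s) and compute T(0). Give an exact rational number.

Step 1. combine K2, K3 in parallel; result (2*s + 10)/(s^2 + s - 2)
Step 2. cascade K1, (K2+K3); result (2*s + 10)/(4*s^3 + 3*s^2 - 9*s + 2)
Evaluating the step-2 result (the overall T(s)) at s = 0 gives T(0) = 10/2 = 5.

Therefore the answer is 5.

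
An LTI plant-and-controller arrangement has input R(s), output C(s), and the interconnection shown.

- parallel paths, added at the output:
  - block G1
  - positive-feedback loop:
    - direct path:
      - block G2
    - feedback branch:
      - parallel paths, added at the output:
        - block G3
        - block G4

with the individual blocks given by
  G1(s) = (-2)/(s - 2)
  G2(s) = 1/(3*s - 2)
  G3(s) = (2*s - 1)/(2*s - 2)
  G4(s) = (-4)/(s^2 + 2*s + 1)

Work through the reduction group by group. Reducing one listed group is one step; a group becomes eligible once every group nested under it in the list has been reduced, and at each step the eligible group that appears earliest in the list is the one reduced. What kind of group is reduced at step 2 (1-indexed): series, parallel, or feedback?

The answer is feedback.

Reasoning:
1. reduce the parallel group G3, G4
2. feedback reduction of G2, (G3+G4)
3. add G1, [G2/(1-G2*(G3+G4))] (parallel)
Step 2 collapses a feedback group.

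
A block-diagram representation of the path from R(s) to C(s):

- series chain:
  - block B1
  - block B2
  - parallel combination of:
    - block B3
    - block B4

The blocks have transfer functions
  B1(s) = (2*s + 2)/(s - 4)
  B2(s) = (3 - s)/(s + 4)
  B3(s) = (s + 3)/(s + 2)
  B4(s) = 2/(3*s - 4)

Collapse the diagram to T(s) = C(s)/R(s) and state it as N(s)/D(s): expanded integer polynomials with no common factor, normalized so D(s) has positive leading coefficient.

[1] combine B3, B4 in parallel = (3*s^2 + 7*s - 8)/(3*s^2 + 2*s - 8)
[2] combine B1, B2, (B3+B4) in series; the result is T(s) itself (integer coefficients, no common factor, positive leading denominator coefficient)

Hence the answer: (-6*s^4 - 2*s^3 + 62*s^2 + 10*s - 48)/(3*s^4 + 2*s^3 - 56*s^2 - 32*s + 128)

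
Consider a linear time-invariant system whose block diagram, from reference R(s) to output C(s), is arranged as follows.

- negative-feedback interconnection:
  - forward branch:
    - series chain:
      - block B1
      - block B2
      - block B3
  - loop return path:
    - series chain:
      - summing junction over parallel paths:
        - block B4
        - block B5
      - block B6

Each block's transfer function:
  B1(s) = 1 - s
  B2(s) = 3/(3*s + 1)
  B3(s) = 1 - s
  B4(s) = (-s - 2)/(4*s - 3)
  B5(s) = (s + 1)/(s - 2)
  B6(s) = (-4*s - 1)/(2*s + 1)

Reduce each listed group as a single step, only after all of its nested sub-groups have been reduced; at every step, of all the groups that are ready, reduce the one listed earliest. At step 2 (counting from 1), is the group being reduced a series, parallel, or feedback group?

Reducing step by step:

1. multiply B1, B2, B3 (series)
2. sum the parallel branches B4, B5
3. cascade (B4+B5), B6
4. feedback reduction of (B1*B2*B3), ((B4+B5)*B6)
The group at step 2 is a parallel group.

Answer: parallel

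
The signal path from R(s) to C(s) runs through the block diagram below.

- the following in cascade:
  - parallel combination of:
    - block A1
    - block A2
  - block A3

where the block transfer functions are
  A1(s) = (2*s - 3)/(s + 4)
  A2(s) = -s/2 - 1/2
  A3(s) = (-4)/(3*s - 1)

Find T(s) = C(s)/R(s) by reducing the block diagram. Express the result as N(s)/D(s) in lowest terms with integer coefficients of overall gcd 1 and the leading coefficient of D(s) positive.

First reduce the diagram to T(s).

(1) combine A1, A2 in parallel, giving (-s^2 - s - 10)/(2*s + 8)
(2) reduce the series chain (A1+A2), A3: this yields T(s), and no further normalization is needed

Answer: (2*s^2 + 2*s + 20)/(3*s^2 + 11*s - 4)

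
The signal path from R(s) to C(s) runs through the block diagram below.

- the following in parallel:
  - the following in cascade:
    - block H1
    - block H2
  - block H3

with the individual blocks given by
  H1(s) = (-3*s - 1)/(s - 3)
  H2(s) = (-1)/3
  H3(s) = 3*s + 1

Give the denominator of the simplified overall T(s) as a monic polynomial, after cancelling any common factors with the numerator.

Reducing step by step:

Step 1 - cascade H1, H2 = (3*s + 1)/(3*s - 9)
Step 2 - reduce the parallel group (H1*H2), H3 = (9*s^2 - 21*s - 8)/(3*s - 9)
No further cancellation is possible in the step-2 result, so that is T(s). Its denominator becomes monic after dividing by the leading coefficient 3.

Answer: s - 3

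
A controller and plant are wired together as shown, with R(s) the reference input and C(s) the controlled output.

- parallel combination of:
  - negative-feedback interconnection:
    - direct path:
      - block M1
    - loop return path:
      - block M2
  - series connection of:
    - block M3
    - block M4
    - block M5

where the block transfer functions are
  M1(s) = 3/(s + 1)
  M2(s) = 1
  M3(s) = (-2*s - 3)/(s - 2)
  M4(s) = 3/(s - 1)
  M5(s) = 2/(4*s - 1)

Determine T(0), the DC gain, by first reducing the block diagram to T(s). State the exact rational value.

First reduce the diagram to T(s).

(1) reduce the feedback loop with forward M1 and return M2: 3/(s + 4)
(2) combine M3, M4, M5 in series: (-12*s - 18)/(4*s^3 - 13*s^2 + 11*s - 2)
(3) reduce the parallel group [M1/(1+M1*M2)], (M3*M4*M5): (12*s^3 - 51*s^2 - 33*s - 78)/(4*s^4 + 3*s^3 - 41*s^2 + 42*s - 8)
That last expression is T(s); at s = 0 only the constant terms survive, so T(0) = -78/(-8) = 39/4.

Answer: 39/4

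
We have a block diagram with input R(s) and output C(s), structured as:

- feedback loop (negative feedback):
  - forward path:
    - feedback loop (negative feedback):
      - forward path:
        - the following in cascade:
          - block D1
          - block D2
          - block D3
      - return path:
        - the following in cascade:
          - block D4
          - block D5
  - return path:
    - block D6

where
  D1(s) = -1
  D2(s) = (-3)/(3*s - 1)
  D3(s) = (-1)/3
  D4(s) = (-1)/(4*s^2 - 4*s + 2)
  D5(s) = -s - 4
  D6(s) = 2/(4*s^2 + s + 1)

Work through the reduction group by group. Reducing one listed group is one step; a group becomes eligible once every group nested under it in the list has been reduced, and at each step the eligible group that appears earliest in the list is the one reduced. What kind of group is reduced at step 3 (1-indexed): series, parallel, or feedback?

Step 1. reduce the series chain D1, D2, D3
Step 2. multiply D4, D5 (series)
Step 3. collapse the loop ((D1*D2*D3) forward, (D4*D5) return)
Step 4. collapse the loop ([(D1*D2*D3)/(1+(D1*D2*D3)*(D4*D5))] forward, D6 return)
At step 3 the group reduced is feedback.

Answer: feedback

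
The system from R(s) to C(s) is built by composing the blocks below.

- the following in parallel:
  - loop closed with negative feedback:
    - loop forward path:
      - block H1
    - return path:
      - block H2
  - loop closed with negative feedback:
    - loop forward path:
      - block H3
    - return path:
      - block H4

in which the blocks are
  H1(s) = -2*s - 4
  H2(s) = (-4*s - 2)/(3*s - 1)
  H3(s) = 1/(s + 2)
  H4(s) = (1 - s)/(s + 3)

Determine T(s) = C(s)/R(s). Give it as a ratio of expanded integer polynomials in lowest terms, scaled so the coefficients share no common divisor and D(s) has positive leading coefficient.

(1) apply the feedback formula to H1, H2, giving (-6*s^2 - 10*s + 4)/(8*s^2 + 23*s + 7)
(2) close the feedback loop around H3, H4, giving (s + 3)/(s^2 + 4*s + 7)
(3) parallel reduction of [H1/(1+H1*H2)], [H3/(1+H3*H4)]: this yields T(s), and no further normalization is needed

Hence the answer: (-6*s^4 - 26*s^3 - 31*s^2 + 22*s + 49)/(8*s^4 + 55*s^3 + 155*s^2 + 189*s + 49)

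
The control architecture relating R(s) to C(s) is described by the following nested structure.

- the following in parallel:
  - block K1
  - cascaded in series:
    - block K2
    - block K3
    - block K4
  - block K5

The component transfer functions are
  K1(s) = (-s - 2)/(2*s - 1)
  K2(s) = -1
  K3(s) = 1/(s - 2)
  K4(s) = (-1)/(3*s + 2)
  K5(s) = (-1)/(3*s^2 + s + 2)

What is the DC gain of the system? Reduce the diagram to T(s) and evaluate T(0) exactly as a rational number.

[1] combine K2, K3, K4 in series; result 1/(3*s^2 - 4*s - 4)
[2] sum the parallel branches K1, (K2*K3*K4), K5; result (-9*s^5 - 9*s^4 + 28*s^3 + 42*s^2 + 39*s + 10)/(18*s^5 - 27*s^4 - 11*s^3 - 14*s^2 - 4*s + 8)
Evaluating the step-2 result (the overall T(s)) at s = 0 gives T(0) = 10/8 = 5/4.

Therefore the answer is 5/4.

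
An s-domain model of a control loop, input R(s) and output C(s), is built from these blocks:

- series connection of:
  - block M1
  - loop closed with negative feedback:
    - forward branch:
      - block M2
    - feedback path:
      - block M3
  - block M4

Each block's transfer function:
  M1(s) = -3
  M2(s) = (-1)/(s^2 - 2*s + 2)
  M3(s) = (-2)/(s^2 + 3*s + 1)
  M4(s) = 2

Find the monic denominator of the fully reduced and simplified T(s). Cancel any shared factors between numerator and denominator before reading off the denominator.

First reduce the diagram to T(s).

[1] close the feedback loop around M2, M3, giving (-s^2 - 3*s - 1)/(s^4 + s^3 - 3*s^2 + 4*s + 4)
[2] combine M1, [M2/(1+M2*M3)], M4 in series, giving (6*s^2 + 18*s + 6)/(s^4 + s^3 - 3*s^2 + 4*s + 4)
T(s) is the step-2 result (common factors already cancelled). Leading coefficient of the denominator: 1, so no rescaling is needed.

Answer: s^4 + s^3 - 3*s^2 + 4*s + 4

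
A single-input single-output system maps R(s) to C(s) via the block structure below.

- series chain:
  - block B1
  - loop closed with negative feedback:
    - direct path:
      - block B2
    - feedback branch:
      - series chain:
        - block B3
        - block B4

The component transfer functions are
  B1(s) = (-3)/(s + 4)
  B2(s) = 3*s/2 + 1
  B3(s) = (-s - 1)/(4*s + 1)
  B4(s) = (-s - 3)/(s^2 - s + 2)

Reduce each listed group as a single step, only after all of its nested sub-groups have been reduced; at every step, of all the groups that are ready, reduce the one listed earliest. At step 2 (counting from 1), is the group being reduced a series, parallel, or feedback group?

Reducing step by step:

1. reduce the series chain B3, B4
2. feedback reduction of B2, (B3*B4)
3. combine B1, [B2/(1+B2*(B3*B4))] in series
Step 2: feedback.

Answer: feedback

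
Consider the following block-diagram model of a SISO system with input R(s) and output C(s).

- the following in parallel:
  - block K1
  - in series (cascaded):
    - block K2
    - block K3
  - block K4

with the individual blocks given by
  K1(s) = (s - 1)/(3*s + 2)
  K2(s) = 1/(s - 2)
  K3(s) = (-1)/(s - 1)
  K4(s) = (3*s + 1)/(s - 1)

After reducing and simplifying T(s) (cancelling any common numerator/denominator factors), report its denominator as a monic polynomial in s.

Step 1. cascade K2, K3 -> (-1)/(s^2 - 3*s + 2)
Step 2. add K1, (K2*K3), K4 (parallel) -> (10*s^3 - 13*s^2 - 14*s - 8)/(3*s^3 - 7*s^2 + 4)
T(s) is the step-2 result (common factors already cancelled). Leading coefficient of the denominator: 3. Divide through by 3 for the monic polynomial.

Hence the answer: s^3 - 7*s^2/3 + 4/3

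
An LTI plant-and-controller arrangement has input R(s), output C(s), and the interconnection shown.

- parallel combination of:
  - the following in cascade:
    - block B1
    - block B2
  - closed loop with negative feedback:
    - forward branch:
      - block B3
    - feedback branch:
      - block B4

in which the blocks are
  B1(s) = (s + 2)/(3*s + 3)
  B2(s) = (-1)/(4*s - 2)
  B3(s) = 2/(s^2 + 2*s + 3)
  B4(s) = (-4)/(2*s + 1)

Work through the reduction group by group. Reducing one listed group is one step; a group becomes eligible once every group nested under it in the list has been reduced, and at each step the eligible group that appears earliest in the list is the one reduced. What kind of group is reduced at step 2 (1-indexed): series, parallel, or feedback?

Step 1: reduce the series chain B1, B2
Step 2: apply the feedback formula to B3, B4
Step 3: parallel reduction of (B1*B2), [B3/(1+B3*B4)]
Step 2: feedback.

Therefore the answer is feedback.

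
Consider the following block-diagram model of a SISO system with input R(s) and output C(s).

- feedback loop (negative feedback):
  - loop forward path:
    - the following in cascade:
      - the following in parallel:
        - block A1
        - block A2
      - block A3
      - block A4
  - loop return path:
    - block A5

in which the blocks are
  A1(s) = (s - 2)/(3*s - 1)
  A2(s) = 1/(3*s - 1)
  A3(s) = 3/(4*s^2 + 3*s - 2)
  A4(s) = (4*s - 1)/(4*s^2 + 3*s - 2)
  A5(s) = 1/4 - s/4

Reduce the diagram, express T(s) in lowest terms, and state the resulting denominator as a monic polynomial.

The answer is s^5 + 7*s^4/6 - s^3 - 89*s^2/192 + 13*s/32 - 13/192.

Reasoning:
Step 1. combine A1, A2 in parallel -> (s - 1)/(3*s - 1)
Step 2. series reduction of (A1+A2), A3, A4 -> (12*s^2 - 15*s + 3)/(48*s^5 + 56*s^4 - 45*s^3 - 29*s^2 + 24*s - 4)
Step 3. close the feedback loop around ((A1+A2)*A3*A4), A5 -> (48*s^2 - 60*s + 12)/(192*s^5 + 224*s^4 - 192*s^3 - 89*s^2 + 78*s - 13)
That last expression is T(s), already simplified. Scaling its denominator by 1/192 (the reciprocal of the leading coefficient) yields the monic denominator.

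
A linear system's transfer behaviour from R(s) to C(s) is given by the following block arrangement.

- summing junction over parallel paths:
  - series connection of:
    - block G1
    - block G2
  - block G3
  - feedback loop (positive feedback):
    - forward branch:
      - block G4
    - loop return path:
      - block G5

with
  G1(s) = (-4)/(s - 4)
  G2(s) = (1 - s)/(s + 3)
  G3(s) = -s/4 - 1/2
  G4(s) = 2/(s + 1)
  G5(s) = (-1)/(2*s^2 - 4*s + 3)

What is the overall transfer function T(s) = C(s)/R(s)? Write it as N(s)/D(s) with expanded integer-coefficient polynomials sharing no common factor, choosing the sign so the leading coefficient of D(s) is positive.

First reduce the diagram to T(s).

[1] series reduction of G1, G2 gives (4*s - 4)/(s^2 - s - 12)
[2] reduce the feedback loop with forward G4 and return G5 gives (4*s^2 - 8*s + 6)/(2*s^3 - 2*s^2 - s + 5)
[3] combine (G1*G2), G3, [G4/(1-G4*G5)] in parallel; the result is T(s) itself (integer coefficients, no common factor, positive leading denominator coefficient)

Answer: (-2*s^6 + 79*s^4 - 96*s^3 - 187*s^2 + 502*s - 248)/(8*s^5 - 16*s^4 - 92*s^3 + 120*s^2 + 28*s - 240)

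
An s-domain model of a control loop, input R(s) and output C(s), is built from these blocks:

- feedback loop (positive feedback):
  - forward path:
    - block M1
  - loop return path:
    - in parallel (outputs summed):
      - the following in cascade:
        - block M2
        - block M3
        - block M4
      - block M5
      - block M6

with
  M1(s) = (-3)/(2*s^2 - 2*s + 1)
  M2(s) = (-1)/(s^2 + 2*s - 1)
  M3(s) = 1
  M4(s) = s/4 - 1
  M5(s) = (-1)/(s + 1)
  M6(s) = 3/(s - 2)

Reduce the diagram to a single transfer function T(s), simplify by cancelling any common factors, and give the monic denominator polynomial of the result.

The answer is s^6 - 11*s^4/2 + 41*s^3/8 + 143*s^2/8 + 31*s/4 - 19/2.

Reasoning:
[1] reduce the series chain M2, M3, M4: (4 - s)/(4*s^2 + 8*s - 4)
[2] sum the parallel branches (M2*M3*M4), M5, M6: (7*s^3 + 41*s^2 + 30*s - 28)/(4*s^4 + 4*s^3 - 20*s^2 - 12*s + 8)
[3] close the feedback loop around M1, ((M2*M3*M4)+M5+M6): (-12*s^4 - 12*s^3 + 60*s^2 + 36*s - 24)/(8*s^6 - 44*s^4 + 41*s^3 + 143*s^2 + 62*s - 76)
T(s) is the step-3 result (common factors already cancelled). Leading coefficient of the denominator: 8. Divide through by 8 for the monic polynomial.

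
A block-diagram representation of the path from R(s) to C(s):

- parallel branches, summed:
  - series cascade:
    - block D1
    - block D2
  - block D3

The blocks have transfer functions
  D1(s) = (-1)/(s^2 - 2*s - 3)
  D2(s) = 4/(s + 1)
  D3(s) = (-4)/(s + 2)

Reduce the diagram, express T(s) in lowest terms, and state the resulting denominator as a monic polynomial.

First reduce the diagram to T(s).

(1) multiply D1, D2 (series) -> (-4)/(s^3 - s^2 - 5*s - 3)
(2) sum the parallel branches (D1*D2), D3 -> (-4*s^3 + 4*s^2 + 16*s + 4)/(s^4 + s^3 - 7*s^2 - 13*s - 6)
That last expression is T(s), already simplified, and its denominator is already monic.

Answer: s^4 + s^3 - 7*s^2 - 13*s - 6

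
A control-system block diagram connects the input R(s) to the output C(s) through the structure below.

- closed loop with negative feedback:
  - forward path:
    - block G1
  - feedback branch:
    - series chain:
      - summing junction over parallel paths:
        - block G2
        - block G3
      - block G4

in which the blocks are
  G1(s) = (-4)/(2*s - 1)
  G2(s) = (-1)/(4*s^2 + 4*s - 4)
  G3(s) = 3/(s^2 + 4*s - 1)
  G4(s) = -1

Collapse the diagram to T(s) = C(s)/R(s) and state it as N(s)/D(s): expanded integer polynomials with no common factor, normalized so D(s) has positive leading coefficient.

Answer: (-4*s^4 - 20*s^3 - 8*s^2 + 20*s - 4)/(2*s^5 + 9*s^4 - s^3 - s^2 + 15*s - 12)

Working:
[1] sum the parallel branches G2, G3: (11*s^2 + 8*s - 11)/(4*s^4 + 20*s^3 + 8*s^2 - 20*s + 4)
[2] cascade (G2+G3), G4: (-11*s^2 - 8*s + 11)/(4*s^4 + 20*s^3 + 8*s^2 - 20*s + 4)
[3] apply the feedback formula to G1, ((G2+G3)*G4); the result is T(s) itself (integer coefficients, no common factor, positive leading denominator coefficient)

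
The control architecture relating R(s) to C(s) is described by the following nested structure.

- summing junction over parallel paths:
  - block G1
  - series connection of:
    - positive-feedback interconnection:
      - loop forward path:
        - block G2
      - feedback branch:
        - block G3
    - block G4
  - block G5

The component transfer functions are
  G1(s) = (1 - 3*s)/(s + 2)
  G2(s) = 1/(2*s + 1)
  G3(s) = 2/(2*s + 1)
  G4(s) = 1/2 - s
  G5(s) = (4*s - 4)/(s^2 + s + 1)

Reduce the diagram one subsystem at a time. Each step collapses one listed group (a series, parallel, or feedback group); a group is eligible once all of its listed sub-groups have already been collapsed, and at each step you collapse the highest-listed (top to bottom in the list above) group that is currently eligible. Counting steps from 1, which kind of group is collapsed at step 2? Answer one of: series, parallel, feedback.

Step 1 - close the feedback loop around G2, G3
Step 2 - multiply [G2/(1-G2*G3)], G4 (series)
Step 3 - sum the parallel branches G1, ([G2/(1-G2*G3)]*G4), G5
Step 2 collapses a series group.

Therefore the answer is series.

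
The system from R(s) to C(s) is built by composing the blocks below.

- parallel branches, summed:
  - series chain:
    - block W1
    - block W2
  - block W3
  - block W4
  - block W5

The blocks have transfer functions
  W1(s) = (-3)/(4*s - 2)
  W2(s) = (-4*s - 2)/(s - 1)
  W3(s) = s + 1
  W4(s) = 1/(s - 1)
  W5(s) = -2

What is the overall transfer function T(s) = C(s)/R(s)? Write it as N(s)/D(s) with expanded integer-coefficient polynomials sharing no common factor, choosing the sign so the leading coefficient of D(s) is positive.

[1] series reduction of W1, W2 = (6*s + 3)/(2*s^2 - 3*s + 1)
[2] parallel reduction of (W1*W2), W3, W4, W5, which is the overall transfer function T(s) = C(s)/R(s) in lowest terms

Therefore the answer is (2*s^3 - 5*s^2 + 12*s + 1)/(2*s^2 - 3*s + 1).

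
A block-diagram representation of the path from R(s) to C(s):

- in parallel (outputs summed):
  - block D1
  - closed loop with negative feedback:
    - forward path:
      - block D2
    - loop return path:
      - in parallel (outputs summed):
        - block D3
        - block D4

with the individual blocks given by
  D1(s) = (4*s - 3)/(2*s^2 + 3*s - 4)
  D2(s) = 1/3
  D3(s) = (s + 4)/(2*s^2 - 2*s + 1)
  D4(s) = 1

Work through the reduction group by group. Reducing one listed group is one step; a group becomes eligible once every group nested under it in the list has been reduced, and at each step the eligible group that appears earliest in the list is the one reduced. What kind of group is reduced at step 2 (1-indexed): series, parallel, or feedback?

[1] sum the parallel branches D3, D4
[2] close the feedback loop around D2, (D3+D4)
[3] sum the parallel branches D1, [D2/(1+D2*(D3+D4))]
So the answer for step 2 is feedback.

Hence the answer: feedback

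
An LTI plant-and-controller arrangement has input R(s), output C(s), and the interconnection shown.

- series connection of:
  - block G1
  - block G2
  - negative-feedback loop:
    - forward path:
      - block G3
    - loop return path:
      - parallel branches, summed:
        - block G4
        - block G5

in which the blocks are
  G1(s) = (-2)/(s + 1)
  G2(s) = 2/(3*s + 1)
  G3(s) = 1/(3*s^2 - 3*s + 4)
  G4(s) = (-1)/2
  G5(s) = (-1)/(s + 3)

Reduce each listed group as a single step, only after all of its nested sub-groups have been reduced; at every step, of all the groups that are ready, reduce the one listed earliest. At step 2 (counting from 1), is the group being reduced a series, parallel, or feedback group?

Step 1. reduce the parallel group G4, G5
Step 2. close the feedback loop around G3, (G4+G5)
Step 3. cascade G1, G2, [G3/(1+G3*(G4+G5))]
So the answer for step 2 is feedback.

Therefore the answer is feedback.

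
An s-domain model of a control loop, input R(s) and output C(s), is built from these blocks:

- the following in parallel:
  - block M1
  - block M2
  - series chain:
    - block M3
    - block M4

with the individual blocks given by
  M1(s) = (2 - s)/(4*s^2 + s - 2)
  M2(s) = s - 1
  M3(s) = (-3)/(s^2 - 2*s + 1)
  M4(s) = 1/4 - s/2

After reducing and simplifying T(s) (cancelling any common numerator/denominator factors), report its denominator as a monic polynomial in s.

(1) series reduction of M3, M4, giving (6*s - 3)/(4*s^2 - 8*s + 4)
(2) parallel reduction of M1, M2, (M3*M4), giving (16*s^5 - 44*s^4 + 48*s^3 + 30*s^2 - 63*s + 22)/(16*s^4 - 28*s^3 + 20*s - 8)
Step 2 gives the fully reduced T(s), with no common factor left to cancel. The denominator's leading coefficient is 16, so divide each of its coefficients by 16 to get the monic form.

Answer: s^4 - 7*s^3/4 + 5*s/4 - 1/2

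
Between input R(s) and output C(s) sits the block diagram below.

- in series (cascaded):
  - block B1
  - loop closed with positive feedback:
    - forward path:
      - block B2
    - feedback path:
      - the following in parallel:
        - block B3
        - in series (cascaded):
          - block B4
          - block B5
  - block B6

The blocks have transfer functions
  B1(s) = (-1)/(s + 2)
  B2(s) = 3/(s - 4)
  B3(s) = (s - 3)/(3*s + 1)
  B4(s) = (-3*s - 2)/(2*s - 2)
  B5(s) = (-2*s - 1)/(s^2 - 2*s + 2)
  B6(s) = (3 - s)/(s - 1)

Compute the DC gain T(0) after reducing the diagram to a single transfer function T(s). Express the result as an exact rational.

First reduce the diagram to T(s).

(1) combine B4, B5 in series, giving (6*s^2 + 7*s + 2)/(2*s^3 - 6*s^2 + 8*s - 4)
(2) add B3, (B4*B5) (parallel), giving (2*s^4 + 6*s^3 + 53*s^2 - 15*s + 14)/(6*s^4 - 16*s^3 + 18*s^2 - 4*s - 4)
(3) apply the feedback formula to B2, (B3+(B4*B5)), giving (18*s^4 - 48*s^3 + 54*s^2 - 12*s - 12)/(6*s^5 - 46*s^4 + 64*s^3 - 235*s^2 + 57*s - 26)
(4) combine B1, [B2/(1-B2*(B3+(B4*B5)))], B6 in series, giving (18*s^4 - 84*s^3 + 114*s^2 - 60*s - 36)/(6*s^6 - 34*s^5 - 28*s^4 - 107*s^3 - 413*s^2 + 88*s - 52)
Step 4 gives the overall T(s). Then T(0) = -36/(-52) = 9/13.

Answer: 9/13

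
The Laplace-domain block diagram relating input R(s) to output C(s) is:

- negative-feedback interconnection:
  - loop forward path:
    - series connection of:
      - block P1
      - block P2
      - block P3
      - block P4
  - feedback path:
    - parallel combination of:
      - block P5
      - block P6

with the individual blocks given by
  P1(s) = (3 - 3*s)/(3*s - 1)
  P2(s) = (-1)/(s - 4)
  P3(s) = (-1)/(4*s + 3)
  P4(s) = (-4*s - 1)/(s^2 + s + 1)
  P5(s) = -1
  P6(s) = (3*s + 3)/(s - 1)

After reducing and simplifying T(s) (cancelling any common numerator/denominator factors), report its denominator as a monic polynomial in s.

Step 1. reduce the series chain P1, P2, P3, P4 = (12*s^2 - 9*s - 3)/(12*s^5 - 31*s^4 - 54*s^3 - 54*s^2 - 11*s + 12)
Step 2. sum the parallel branches P5, P6 = (2*s + 4)/(s - 1)
Step 3. feedback reduction of (P1*P2*P3*P4), (P5+P6) = (12*s^2 - 9*s - 3)/(12*s^5 - 31*s^4 - 54*s^3 - 30*s^2 + 43*s + 24)
No further cancellation is possible in the step-3 result, so that is T(s). Its denominator becomes monic after dividing by the leading coefficient 12.

Therefore the answer is s^5 - 31*s^4/12 - 9*s^3/2 - 5*s^2/2 + 43*s/12 + 2.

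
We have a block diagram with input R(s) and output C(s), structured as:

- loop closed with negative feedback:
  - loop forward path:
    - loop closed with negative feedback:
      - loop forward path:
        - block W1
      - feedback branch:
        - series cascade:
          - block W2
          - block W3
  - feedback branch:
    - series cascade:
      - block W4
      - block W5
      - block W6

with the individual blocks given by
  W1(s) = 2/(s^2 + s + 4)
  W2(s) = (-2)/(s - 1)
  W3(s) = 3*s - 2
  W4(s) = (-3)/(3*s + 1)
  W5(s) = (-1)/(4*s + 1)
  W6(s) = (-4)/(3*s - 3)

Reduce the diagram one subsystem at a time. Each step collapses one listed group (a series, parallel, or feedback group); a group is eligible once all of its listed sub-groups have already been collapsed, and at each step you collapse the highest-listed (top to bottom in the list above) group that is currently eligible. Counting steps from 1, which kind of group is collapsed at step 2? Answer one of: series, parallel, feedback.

1. reduce the series chain W2, W3
2. collapse the loop (W1 forward, (W2*W3) return)
3. cascade W4, W5, W6
4. collapse the loop ([W1/(1+W1*(W2*W3))] forward, (W4*W5*W6) return)
So the answer for step 2 is feedback.

Answer: feedback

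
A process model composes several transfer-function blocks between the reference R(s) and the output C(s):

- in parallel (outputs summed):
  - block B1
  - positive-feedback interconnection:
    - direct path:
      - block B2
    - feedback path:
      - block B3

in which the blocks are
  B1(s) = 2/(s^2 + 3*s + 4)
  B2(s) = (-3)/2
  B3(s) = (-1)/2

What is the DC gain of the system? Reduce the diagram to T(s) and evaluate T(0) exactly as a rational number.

Step 1. collapse the loop (B2 forward, B3 return), giving -6
Step 2. combine B1, [B2/(1-B2*B3)] in parallel, giving (-6*s^2 - 18*s - 22)/(s^2 + 3*s + 4)
Evaluating the step-2 result (the overall T(s)) at s = 0 gives T(0) = -22/4 = -11/2.

Final answer: -11/2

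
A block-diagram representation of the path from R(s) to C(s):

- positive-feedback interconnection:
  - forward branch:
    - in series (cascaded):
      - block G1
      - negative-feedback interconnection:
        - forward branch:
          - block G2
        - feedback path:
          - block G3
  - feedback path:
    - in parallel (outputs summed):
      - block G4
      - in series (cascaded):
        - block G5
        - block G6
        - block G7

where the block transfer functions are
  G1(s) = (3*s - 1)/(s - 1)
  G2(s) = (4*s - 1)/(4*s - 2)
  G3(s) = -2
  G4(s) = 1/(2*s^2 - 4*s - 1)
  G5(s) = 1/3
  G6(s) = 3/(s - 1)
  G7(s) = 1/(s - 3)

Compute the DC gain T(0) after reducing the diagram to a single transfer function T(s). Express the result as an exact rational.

First reduce the diagram to T(s).

[1] feedback reduction of G2, G3 -> (1 - 4*s)/(4*s)
[2] combine G1, [G2/(1+G2*G3)] in series -> (-12*s^2 + 7*s - 1)/(4*s^2 - 4*s)
[3] combine G5, G6, G7 in series -> 1/(s^2 - 4*s + 3)
[4] sum the parallel branches G4, (G5*G6*G7) -> (3*s^2 - 8*s + 2)/(2*s^4 - 12*s^3 + 21*s^2 - 8*s - 3)
[5] close the feedback loop around (G1*[G2/(1+G2*G3)]), (G4+(G5*G6*G7)) -> (-24*s^6 + 158*s^5 - 338*s^4 + 255*s^3 - 41*s^2 - 13*s + 3)/(8*s^6 - 56*s^5 + 168*s^4 - 233*s^3 + 103*s^2 - 10*s + 2)
That last expression is T(s); at s = 0 only the constant terms survive, so T(0) = 3/2.

Answer: 3/2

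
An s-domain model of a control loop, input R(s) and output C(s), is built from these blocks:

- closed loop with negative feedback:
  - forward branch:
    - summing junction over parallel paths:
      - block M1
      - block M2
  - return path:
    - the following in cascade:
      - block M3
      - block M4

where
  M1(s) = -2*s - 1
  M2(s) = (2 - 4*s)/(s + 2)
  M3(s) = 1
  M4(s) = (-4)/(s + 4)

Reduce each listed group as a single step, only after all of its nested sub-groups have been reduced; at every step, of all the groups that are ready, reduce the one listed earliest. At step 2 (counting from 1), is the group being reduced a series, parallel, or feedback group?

1. sum the parallel branches M1, M2
2. reduce the series chain M3, M4
3. feedback reduction of (M1+M2), (M3*M4)
So the answer for step 2 is series.

Therefore the answer is series.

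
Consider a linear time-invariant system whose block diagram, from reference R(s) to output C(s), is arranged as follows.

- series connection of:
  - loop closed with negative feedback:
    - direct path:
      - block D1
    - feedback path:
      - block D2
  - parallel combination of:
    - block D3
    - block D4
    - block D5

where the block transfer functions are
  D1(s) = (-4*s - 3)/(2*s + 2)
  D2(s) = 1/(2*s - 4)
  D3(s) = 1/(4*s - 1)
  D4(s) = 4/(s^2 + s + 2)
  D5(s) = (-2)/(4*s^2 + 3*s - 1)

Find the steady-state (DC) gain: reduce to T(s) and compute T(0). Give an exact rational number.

1. close the feedback loop around D1, D2; result (-8*s^2 + 10*s + 12)/(4*s^2 - 8*s - 11)
2. parallel reduction of D3, D4, D5; result (s^3 + 16*s^2 + 13*s - 6)/(4*s^4 + 7*s^3 + 10*s^2 + 5*s - 2)
3. reduce the series chain [D1/(1+D1*D2)], (D3+D4+D5); result (-8*s^5 - 118*s^4 + 68*s^3 + 370*s^2 + 96*s - 72)/(16*s^6 - 4*s^5 - 60*s^4 - 137*s^3 - 158*s^2 - 39*s + 22)
DC gain: substitute s = 0 into T(s) from step 3: T(0) = -72/22 = -36/11.

Hence the answer: -36/11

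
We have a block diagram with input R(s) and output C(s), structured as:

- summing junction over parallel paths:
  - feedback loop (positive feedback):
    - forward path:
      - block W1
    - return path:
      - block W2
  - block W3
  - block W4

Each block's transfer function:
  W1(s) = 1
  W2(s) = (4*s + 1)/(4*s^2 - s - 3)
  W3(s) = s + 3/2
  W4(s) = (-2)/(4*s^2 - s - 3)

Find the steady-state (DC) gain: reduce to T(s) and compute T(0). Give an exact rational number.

Reducing step by step:

1. reduce the feedback loop with forward W1 and return W2, giving (4*s^2 - s - 3)/(4*s^2 - 5*s - 4)
2. sum the parallel branches [W1/(1-W1*W2)], W3, W4, giving (32*s^5 + 32*s^4 - 134*s^3 - 93*s^2 + 113*s + 70)/(32*s^4 - 48*s^3 - 46*s^2 + 38*s + 24)
DC gain: substitute s = 0 into T(s) from step 2: T(0) = 70/24 = 35/12.

Answer: 35/12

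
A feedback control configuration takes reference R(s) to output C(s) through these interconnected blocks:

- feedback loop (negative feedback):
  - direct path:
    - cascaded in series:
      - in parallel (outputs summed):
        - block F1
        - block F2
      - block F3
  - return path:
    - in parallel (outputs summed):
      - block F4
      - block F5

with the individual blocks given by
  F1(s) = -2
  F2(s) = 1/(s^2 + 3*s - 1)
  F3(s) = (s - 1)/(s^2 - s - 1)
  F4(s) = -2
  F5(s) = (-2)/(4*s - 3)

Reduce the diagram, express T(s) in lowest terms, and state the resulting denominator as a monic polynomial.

The answer is s^5 + 21*s^4/4 - s^3/2 - 81*s^2/4 + 35*s/2 - 15/4.

Reasoning:
(1) combine F1, F2 in parallel, giving (-2*s^2 - 6*s + 3)/(s^2 + 3*s - 1)
(2) cascade (F1+F2), F3, giving (-2*s^3 - 4*s^2 + 9*s - 3)/(s^4 + 2*s^3 - 5*s^2 - 2*s + 1)
(3) combine F4, F5 in parallel, giving (4 - 8*s)/(4*s - 3)
(4) reduce the feedback loop with forward ((F1+F2)*F3) and return (F4+F5), giving (-8*s^4 - 10*s^3 + 48*s^2 - 39*s + 9)/(4*s^5 + 21*s^4 - 2*s^3 - 81*s^2 + 70*s - 15)
T(s) is the step-4 result (common factors already cancelled). Leading coefficient of the denominator: 4. Divide through by 4 for the monic polynomial.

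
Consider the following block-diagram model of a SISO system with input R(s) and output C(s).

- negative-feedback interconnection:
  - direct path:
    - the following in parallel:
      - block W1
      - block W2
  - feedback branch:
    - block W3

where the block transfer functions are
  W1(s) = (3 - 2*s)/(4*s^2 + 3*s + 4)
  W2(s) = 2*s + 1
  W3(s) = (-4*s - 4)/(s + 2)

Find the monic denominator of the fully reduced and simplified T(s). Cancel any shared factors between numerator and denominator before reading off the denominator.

[1] sum the parallel branches W1, W2: (8*s^3 + 10*s^2 + 9*s + 7)/(4*s^2 + 3*s + 4)
[2] apply the feedback formula to (W1+W2), W3: (-8*s^4 - 26*s^3 - 29*s^2 - 25*s - 14)/(32*s^4 + 68*s^3 + 65*s^2 + 54*s + 20)
The result of step 2 is T(s) in lowest terms. Its denominator has leading coefficient 32; dividing the denominator through by 32 makes it monic.

Therefore the answer is s^4 + 17*s^3/8 + 65*s^2/32 + 27*s/16 + 5/8.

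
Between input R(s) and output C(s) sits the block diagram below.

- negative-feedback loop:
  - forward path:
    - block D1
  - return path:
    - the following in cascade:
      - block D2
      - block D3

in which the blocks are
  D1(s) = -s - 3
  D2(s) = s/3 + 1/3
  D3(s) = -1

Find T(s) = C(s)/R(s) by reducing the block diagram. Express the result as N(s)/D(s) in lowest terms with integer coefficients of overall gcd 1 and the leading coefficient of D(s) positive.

Answer: (-3*s - 9)/(s^2 + 4*s + 6)

Working:
Step 1 - combine D2, D3 in series = -s/3 - 1/3
Step 2 - reduce the feedback loop with forward D1 and return (D2*D3); the result is T(s) itself (integer coefficients, no common factor, positive leading denominator coefficient)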